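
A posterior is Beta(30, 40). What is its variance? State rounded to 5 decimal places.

0.00345

α+β = 70 and αβ = 1200, so Var = αβ/[(α+β)²(α+β+1)] = 1200/347900 = 0.00345.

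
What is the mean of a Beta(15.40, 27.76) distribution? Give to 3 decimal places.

0.357

The Beta mean is α/(α+β) = 15.40/(15.40+27.76) = 0.357.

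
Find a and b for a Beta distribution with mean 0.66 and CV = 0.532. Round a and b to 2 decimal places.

Var = (CV·μ)² = (0.532×0.66)² = 0.123285.
a+b = μ(1−μ)/Var − 1 = 0.2244/0.123285 − 1 = 0.8202.
Thus a = 0.66·0.8202 = 0.54 and b = 0.34·0.8202 = 0.28.

a = 0.54, b = 0.28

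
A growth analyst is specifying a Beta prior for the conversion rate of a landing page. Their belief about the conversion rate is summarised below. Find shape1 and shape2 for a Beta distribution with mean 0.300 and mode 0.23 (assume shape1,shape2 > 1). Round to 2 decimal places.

shape1 = 2.31, shape2 = 5.40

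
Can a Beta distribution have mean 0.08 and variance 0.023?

A Beta with mean μ has variance μ(1−μ)/(α+β+1) < μ(1−μ).
Here μ(1−μ) = 0.08×0.92 = 0.0736, and 0.023 < 0.0736.

Yes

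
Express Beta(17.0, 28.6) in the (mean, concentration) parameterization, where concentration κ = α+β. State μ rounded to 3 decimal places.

μ = 0.373, κ = 45.6

κ = α+β = 17.0+28.6 = 45.6; μ = α/κ = 17.0/45.6 = 0.373.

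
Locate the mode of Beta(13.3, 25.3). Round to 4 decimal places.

The density x^(α−1)(1−x)^(β−1) is maximised at (α−1)/(α+β−2) = 12.3/36.6 = 0.3361.

0.3361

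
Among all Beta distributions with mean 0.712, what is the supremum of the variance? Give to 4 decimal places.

0.2051

Var = μ(1−μ)/(α+β+1), which approaches μ(1−μ) as α+β → 0.
So the supremum is μ(1−μ) = 0.712×0.288 = 0.2051.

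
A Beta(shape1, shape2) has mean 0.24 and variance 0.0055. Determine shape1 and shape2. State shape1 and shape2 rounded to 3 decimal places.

shape1 = 7.719, shape2 = 24.444

Let s = shape1+shape2. The Beta variance is μ(1−μ)/(s+1).
So s+1 = μ(1−μ)/σ² = (0.24×0.76)/0.0055 = 0.1824/0.0055 = 33.1636, giving s = 32.1636.
Then shape1 = μs = 0.24×32.1636 = 7.719 and shape2 = (1−μ)s = 0.76×32.1636 = 24.444.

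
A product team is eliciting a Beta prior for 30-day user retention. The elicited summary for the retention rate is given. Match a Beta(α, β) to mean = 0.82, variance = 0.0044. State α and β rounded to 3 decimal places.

α = 26.687, β = 5.858

Write ν = α+β; then α = μν and Var = μ(1−μ)/(ν+1).
ν = μ(1−μ)/Var − 1 = 0.1476/0.0044 − 1 = 32.5455.
α = 0.82·32.5455 = 26.687, β = 0.18·32.5455 = 5.858.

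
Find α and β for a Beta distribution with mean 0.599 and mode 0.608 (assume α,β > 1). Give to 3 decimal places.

α = 14.376, β = 9.624

With s = α+β: μ = α/s and mode = (α−1)/(s−2). Eliminating α = μs,
μs − 1 = m(s−2) ⇒ s(μ−m) = 1−2m ⇒ s = -0.216/-0.009 = 24.0000.
So α = μs = 14.376, β = (1−μ)s = 9.624.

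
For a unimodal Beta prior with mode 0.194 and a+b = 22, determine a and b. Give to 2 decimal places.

a = 4.88, b = 17.12

Mode = (a−1)/(κ−2) with κ = a+b, so a−1 = 0.194·20 = 3.88.
a = 4.88; b = κ − a = 17.12.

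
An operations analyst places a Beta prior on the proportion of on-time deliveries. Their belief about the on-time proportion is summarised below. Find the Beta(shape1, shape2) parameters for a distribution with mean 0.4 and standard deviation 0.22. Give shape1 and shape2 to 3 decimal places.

shape1 = 1.583, shape2 = 2.375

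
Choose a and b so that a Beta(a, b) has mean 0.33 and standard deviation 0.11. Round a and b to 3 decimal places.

σ² = 0.11² = 0.0121.
With s = a+b, Var = μ(1−μ)/(s+1), so s+1 = (0.33×0.67)/0.0121 = 18.2727 and s = 17.2727.
a = μs = 5.700, b = (1−μ)s = 11.573.

a = 5.700, b = 11.573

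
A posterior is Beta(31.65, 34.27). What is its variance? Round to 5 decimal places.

0.00373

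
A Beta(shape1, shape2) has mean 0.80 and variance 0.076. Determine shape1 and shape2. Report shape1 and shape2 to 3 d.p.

shape1 = 0.884, shape2 = 0.221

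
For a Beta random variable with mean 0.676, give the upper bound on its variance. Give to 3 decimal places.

0.219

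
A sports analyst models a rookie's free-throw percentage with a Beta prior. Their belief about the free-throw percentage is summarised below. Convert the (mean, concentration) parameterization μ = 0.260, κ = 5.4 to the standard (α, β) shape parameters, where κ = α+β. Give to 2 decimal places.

α = 1.40, β = 4.00

Split κ in proportion μ : (1−μ): α = 0.260·5.4 = 1.40, β = 5.4 − 1.40 = 4.00.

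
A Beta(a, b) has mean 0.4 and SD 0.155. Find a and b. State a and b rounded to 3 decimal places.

a = 3.596, b = 5.394

First σ² = 0.024025. Setting a = μn, b = (1−μ)n with n = a+b,
μ(1−μ)/(n+1) = 0.024025 ⇒ n+1 = 0.24/0.024025 = 9.9896 ⇒ n = 8.9896.
Hence a = 0.4×8.9896 = 3.596, b = 0.6×8.9896 = 5.394.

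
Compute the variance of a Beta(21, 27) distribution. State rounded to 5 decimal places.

α+β = 48 and αβ = 567, so Var = αβ/[(α+β)²(α+β+1)] = 567/112896 = 0.00502.

0.00502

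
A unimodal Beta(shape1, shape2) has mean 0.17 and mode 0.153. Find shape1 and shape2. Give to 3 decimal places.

shape1 = 6.940, shape2 = 33.884

Let s = shape1+shape2. Mean gives shape1 = μs = 0.17s; mode gives (shape1−1)/(s−2) = 0.153.
Substituting: 0.17s − 1 = 0.153(s−2) = 0.153s − 0.306, so 0.017s = 0.694 and s = 40.8235.
Then shape1 = 0.17×40.8235 = 6.940 and shape2 = s−shape1 = 33.884.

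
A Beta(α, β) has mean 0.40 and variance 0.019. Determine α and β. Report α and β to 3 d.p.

α = 4.653, β = 6.979

Let s = α+β. The Beta variance is μ(1−μ)/(s+1).
So s+1 = μ(1−μ)/σ² = (0.40×0.60)/0.019 = 0.2400/0.019 = 12.6316, giving s = 11.6316.
Then α = μs = 0.40×11.6316 = 4.653 and β = (1−μ)s = 0.60×11.6316 = 6.979.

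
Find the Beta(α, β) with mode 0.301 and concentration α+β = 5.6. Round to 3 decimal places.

α = 2.084, β = 3.516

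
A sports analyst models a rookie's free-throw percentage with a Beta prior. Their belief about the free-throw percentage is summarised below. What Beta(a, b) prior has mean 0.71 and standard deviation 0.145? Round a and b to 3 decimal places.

a = 6.243, b = 2.550

σ² = 0.145² = 0.021025.
With s = a+b, Var = μ(1−μ)/(s+1), so s+1 = (0.71×0.29)/0.021025 = 9.7931 and s = 8.7931.
a = μs = 6.243, b = (1−μ)s = 2.550.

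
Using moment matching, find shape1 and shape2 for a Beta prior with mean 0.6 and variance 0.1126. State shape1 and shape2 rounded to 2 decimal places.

shape1 = 0.68, shape2 = 0.45

Let s = shape1+shape2. The Beta variance is μ(1−μ)/(s+1).
So s+1 = μ(1−μ)/σ² = (0.6×0.4)/0.1126 = 0.24/0.1126 = 2.1314, giving s = 1.1314.
Then shape1 = μs = 0.6×1.1314 = 0.68 and shape2 = (1−μ)s = 0.4×1.1314 = 0.45.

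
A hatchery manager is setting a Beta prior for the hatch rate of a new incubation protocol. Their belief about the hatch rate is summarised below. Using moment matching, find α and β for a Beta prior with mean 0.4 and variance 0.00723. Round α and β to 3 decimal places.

Let s = α+β. The Beta variance is μ(1−μ)/(s+1).
So s+1 = μ(1−μ)/σ² = (0.4×0.6)/0.00723 = 0.24/0.00723 = 33.1950, giving s = 32.1950.
Then α = μs = 0.4×32.1950 = 12.878 and β = (1−μ)s = 0.6×32.1950 = 19.317.

α = 12.878, β = 19.317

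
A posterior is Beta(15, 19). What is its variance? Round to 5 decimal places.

0.00704

Var = αβ/[(α+β)²(α+β+1)] = (15×19)/(34²×35) = 285/40460 = 0.00704.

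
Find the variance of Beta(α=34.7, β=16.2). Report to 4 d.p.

μ = 34.7/50.9 = 0.681729; Var = μ(1−μ)/(α+β+1) = 0.2169746/51.9 = 0.0042.

0.0042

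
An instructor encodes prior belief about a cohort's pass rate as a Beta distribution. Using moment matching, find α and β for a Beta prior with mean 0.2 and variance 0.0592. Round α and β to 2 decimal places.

α = 0.34, β = 1.36

By moment matching, α+β = μ(1−μ)/σ² − 1 = (0.2·0.8)/0.0592 − 1 = 2.7027 − 1 = 1.7027.
Since α/(α+β) = μ, α = 0.2·1.7027 = 0.34 and β = 0.8·1.7027 = 1.36.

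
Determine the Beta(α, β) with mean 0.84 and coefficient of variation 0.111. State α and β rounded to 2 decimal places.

σ = CV·μ = 0.111×0.84 = 0.09324, so σ² = 0.008694.
s+1 = μ(1−μ)/σ² = 0.1344/0.008694 = 15.4595, so s = α+β = 14.4595.
α = μs = 12.15, β = (1−μ)s = 2.31.

α = 12.15, β = 2.31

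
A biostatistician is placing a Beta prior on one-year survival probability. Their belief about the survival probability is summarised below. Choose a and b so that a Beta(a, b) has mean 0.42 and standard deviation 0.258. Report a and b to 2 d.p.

a = 1.12, b = 1.54

σ² = 0.258² = 0.066564.
With s = a+b, Var = μ(1−μ)/(s+1), so s+1 = (0.42×0.58)/0.066564 = 3.6596 and s = 2.6596.
a = μs = 1.12, b = (1−μ)s = 1.54.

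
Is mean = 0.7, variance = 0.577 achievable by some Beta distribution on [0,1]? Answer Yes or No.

No

A Beta with mean μ has variance μ(1−μ)/(α+β+1) < μ(1−μ).
Here μ(1−μ) = 0.7×0.3 = 0.21, and 0.577 ≥ 0.21.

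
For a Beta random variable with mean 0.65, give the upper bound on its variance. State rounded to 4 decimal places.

Var = μ(1−μ)/(α+β+1), which approaches μ(1−μ) as α+β → 0.
So the supremum is μ(1−μ) = 0.65×0.35 = 0.2275.

0.2275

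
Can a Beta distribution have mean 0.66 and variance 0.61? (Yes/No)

The Beta variance bound is σ² < μ(1−μ).
Here μ(1−μ) = 0.66×0.34 = 0.2244, and 0.61 ≥ 0.2244.

No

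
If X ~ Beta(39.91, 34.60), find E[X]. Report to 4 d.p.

0.5356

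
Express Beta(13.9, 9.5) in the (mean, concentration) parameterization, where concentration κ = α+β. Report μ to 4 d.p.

μ = 0.5940, κ = 23.4

κ = α+β = 13.9+9.5 = 23.4; μ = α/κ = 13.9/23.4 = 0.5940.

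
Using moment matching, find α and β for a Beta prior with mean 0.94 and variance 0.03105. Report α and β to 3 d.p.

By moment matching, α+β = μ(1−μ)/σ² − 1 = (0.94·0.06)/0.03105 − 1 = 1.8164 − 1 = 0.8164.
Since α/(α+β) = μ, α = 0.94·0.8164 = 0.767 and β = 0.06·0.8164 = 0.049.

α = 0.767, β = 0.049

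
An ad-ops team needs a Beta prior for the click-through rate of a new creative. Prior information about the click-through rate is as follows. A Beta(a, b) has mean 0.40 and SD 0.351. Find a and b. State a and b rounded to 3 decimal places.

a = 0.379, b = 0.569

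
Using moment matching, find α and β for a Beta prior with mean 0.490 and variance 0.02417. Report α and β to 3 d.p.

Write ν = α+β; then α = μν and Var = μ(1−μ)/(ν+1).
ν = μ(1−μ)/Var − 1 = 0.249900/0.02417 − 1 = 9.3393.
α = 0.490·9.3393 = 4.576, β = 0.510·9.3393 = 4.763.

α = 4.576, β = 4.763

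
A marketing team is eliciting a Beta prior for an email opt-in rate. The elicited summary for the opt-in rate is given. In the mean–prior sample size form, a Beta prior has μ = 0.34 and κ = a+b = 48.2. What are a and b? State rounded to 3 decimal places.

a = 16.388, b = 31.812

a = μκ = 0.34×48.2 = 16.388 and b = (1−μ)κ = 0.66×48.2 = 31.812.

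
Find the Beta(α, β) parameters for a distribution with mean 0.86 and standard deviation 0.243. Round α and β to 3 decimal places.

α = 0.894, β = 0.145

First σ² = 0.059049. Setting α = μn, β = (1−μ)n with n = α+β,
μ(1−μ)/(n+1) = 0.059049 ⇒ n+1 = 0.1204/0.059049 = 2.0390 ⇒ n = 1.0390.
Hence α = 0.86×1.0390 = 0.894, β = 0.14×1.0390 = 0.145.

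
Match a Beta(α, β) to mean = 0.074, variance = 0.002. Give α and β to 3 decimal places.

α = 2.461, β = 30.801

Write ν = α+β; then α = μν and Var = μ(1−μ)/(ν+1).
ν = μ(1−μ)/Var − 1 = 0.068524/0.002 − 1 = 33.2620.
α = 0.074·33.2620 = 2.461, β = 0.926·33.2620 = 30.801.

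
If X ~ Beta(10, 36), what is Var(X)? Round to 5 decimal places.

Var = αβ/[(α+β)²(α+β+1)] = (10×36)/(46²×47) = 360/99452 = 0.00362.

0.00362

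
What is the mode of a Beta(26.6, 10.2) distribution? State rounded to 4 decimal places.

The density x^(α−1)(1−x)^(β−1) is maximised at (α−1)/(α+β−2) = 25.6/34.8 = 0.7356.

0.7356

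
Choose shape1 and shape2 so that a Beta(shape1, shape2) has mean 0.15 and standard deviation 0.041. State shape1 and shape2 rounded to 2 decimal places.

Variance = 0.041² = 0.001681. The moment-matching identity shape1+shape2 = μ(1−μ)/Var − 1 gives
shape1+shape2 = 0.1275/0.001681 − 1 = 74.8477, so shape1 = μ·74.8477 = 11.23 and shape2 = (1−μ)·74.8477 = 63.62.

shape1 = 11.23, shape2 = 63.62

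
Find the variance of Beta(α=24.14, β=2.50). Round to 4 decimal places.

0.0031

α+β = 26.64 and αβ = 60.3500, so Var = αβ/[(α+β)²(α+β+1)] = 60.3500/19615.820544 = 0.0031.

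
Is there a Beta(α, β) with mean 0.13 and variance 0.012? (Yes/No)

Yes

For any Beta, Var(X) < E[X]·(1−E[X]).
Here μ(1−μ) = 0.13×0.87 = 0.1131, and 0.012 < 0.1131.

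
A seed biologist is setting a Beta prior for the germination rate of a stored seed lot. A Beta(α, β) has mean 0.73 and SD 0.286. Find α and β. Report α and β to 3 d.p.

First σ² = 0.081796. Setting α = μn, β = (1−μ)n with n = α+β,
μ(1−μ)/(n+1) = 0.081796 ⇒ n+1 = 0.1971/0.081796 = 2.4097 ⇒ n = 1.4097.
Hence α = 0.73×1.4097 = 1.029, β = 0.27×1.4097 = 0.381.

α = 1.029, β = 0.381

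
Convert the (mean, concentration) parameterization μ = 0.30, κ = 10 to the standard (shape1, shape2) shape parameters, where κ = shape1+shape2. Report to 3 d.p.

shape1 = 3.000, shape2 = 7.000

Split κ in proportion μ : (1−μ): shape1 = 0.30·10 = 3.000, shape2 = 10 − 3.000 = 7.000.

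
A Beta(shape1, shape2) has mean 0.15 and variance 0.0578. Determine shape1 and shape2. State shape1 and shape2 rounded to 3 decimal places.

shape1 = 0.181, shape2 = 1.025

By moment matching, shape1+shape2 = μ(1−μ)/σ² − 1 = (0.15·0.85)/0.0578 − 1 = 2.2059 − 1 = 1.2059.
Since shape1/(shape1+shape2) = μ, shape1 = 0.15·1.2059 = 0.181 and shape2 = 0.85·1.2059 = 1.025.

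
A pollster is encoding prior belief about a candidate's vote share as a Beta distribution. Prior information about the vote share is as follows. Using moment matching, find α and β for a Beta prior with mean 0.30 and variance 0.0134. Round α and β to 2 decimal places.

By moment matching, α+β = μ(1−μ)/σ² − 1 = (0.30·0.70)/0.0134 − 1 = 15.6716 − 1 = 14.6716.
Since α/(α+β) = μ, α = 0.30·14.6716 = 4.40 and β = 0.70·14.6716 = 10.27.

α = 4.40, β = 10.27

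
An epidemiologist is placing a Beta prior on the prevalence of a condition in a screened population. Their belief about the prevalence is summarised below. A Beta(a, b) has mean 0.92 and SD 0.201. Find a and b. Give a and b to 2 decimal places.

a = 0.76, b = 0.07

First σ² = 0.040401. Setting a = μn, b = (1−μ)n with n = a+b,
μ(1−μ)/(n+1) = 0.040401 ⇒ n+1 = 0.0736/0.040401 = 1.8217 ⇒ n = 0.8217.
Hence a = 0.92×0.8217 = 0.76, b = 0.08×0.8217 = 0.07.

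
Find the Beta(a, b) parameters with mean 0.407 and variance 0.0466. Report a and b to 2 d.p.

By moment matching, a+b = μ(1−μ)/σ² − 1 = (0.407·0.593)/0.0466 − 1 = 5.1792 − 1 = 4.1792.
Since a/(a+b) = μ, a = 0.407·4.1792 = 1.70 and b = 0.593·4.1792 = 2.48.

a = 1.70, b = 2.48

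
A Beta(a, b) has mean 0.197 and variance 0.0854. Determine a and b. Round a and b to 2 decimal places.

Write ν = a+b; then a = μν and Var = μ(1−μ)/(ν+1).
ν = μ(1−μ)/Var − 1 = 0.158191/0.0854 − 1 = 0.8524.
a = 0.197·0.8524 = 0.17, b = 0.803·0.8524 = 0.68.

a = 0.17, b = 0.68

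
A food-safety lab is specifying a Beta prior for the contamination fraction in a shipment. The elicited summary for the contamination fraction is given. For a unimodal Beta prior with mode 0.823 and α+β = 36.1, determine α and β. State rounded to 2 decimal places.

Mode = (α−1)/(κ−2) with κ = α+β, so α−1 = 0.823·34.1 = 28.06.
α = 29.06; β = κ − α = 7.04.

α = 29.06, β = 7.04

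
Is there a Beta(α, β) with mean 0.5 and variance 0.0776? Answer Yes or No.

A Beta with mean μ has variance μ(1−μ)/(α+β+1) < μ(1−μ).
Here μ(1−μ) = 0.5×0.5 = 0.25, and 0.0776 < 0.25.

Yes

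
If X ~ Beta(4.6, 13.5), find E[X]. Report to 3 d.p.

E[X] = α/(α+β) = 4.6/18.1 = 0.254.

0.254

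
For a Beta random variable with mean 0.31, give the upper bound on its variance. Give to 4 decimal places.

For fixed mean μ the Beta variance is μ(1−μ)/(α+β+1), increasing as α+β decreases.
Its least upper bound (not attained) is μ(1−μ) = 0.31·0.69 = 0.2139.

0.2139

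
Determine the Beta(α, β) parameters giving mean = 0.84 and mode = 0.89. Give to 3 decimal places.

With s = α+β: μ = α/s and mode = (α−1)/(s−2). Eliminating α = μs,
μs − 1 = m(s−2) ⇒ s(μ−m) = 1−2m ⇒ s = -0.78/-0.05 = 15.6000.
So α = μs = 13.104, β = (1−μ)s = 2.496.

α = 13.104, β = 2.496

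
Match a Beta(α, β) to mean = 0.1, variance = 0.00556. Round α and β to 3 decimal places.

α = 1.519, β = 13.668

Let s = α+β. The Beta variance is μ(1−μ)/(s+1).
So s+1 = μ(1−μ)/σ² = (0.1×0.9)/0.00556 = 0.09/0.00556 = 16.1871, giving s = 15.1871.
Then α = μs = 0.1×15.1871 = 1.519 and β = (1−μ)s = 0.9×15.1871 = 13.668.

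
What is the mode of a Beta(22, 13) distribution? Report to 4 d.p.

0.6364

With α,β > 1, mode = (α−1)/(α+β−2) = 21/33 = 0.6364.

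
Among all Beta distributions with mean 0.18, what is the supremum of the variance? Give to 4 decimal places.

0.1476

Var = μ(1−μ)/(α+β+1), which approaches μ(1−μ) as α+β → 0.
So the supremum is μ(1−μ) = 0.18×0.82 = 0.1476.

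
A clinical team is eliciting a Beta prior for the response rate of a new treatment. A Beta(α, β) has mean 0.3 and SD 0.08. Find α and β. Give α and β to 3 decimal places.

σ² = 0.08² = 0.0064.
With s = α+β, Var = μ(1−μ)/(s+1), so s+1 = (0.3×0.7)/0.0064 = 32.8125 and s = 31.8125.
α = μs = 9.544, β = (1−μ)s = 22.269.

α = 9.544, β = 22.269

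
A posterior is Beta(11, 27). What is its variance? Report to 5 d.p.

α+β = 38 and αβ = 297, so Var = αβ/[(α+β)²(α+β+1)] = 297/56316 = 0.00527.

0.00527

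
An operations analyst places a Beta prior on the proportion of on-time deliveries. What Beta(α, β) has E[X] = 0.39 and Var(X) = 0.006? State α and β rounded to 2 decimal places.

α = 15.07, β = 23.58

By moment matching, α+β = μ(1−μ)/σ² − 1 = (0.39·0.61)/0.006 − 1 = 39.6500 − 1 = 38.6500.
Since α/(α+β) = μ, α = 0.39·38.6500 = 15.07 and β = 0.61·38.6500 = 23.58.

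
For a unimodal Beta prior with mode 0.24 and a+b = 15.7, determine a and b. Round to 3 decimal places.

a = 4.288, b = 11.412

For a,b>1 the mode is (a−1)/(a+b−2), so a = mode·(κ−2)+1 = 0.24×13.7+1 = 4.288.
And b = (1−mode)·(κ−2)+1 = 0.76×13.7+1 = 11.412.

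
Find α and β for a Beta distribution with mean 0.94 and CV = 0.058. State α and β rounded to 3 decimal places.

σ = CV·μ = 0.058×0.94 = 0.05452, so σ² = 0.002972.
s+1 = μ(1−μ)/σ² = 0.0564/0.002972 = 18.9744, so s = α+β = 17.9744.
α = μs = 16.896, β = (1−μ)s = 1.078.

α = 16.896, β = 1.078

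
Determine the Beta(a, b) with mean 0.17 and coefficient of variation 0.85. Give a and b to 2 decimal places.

a = 0.98, b = 4.78

σ = CV·μ = 0.85×0.17 = 0.14450, so σ² = 0.020880.
s+1 = μ(1−μ)/σ² = 0.1411/0.020880 = 6.7576, so s = a+b = 5.7576.
a = μs = 0.98, b = (1−μ)s = 4.78.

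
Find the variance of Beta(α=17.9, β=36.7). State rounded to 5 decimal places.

α+β = 54.6 and αβ = 656.93, so Var = αβ/[(α+β)²(α+β+1)] = 656.93/165752.496 = 0.00396.

0.00396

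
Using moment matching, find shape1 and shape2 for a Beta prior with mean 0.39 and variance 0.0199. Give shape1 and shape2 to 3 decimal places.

By moment matching, shape1+shape2 = μ(1−μ)/σ² − 1 = (0.39·0.61)/0.0199 − 1 = 11.9548 − 1 = 10.9548.
Since shape1/(shape1+shape2) = μ, shape1 = 0.39·10.9548 = 4.272 and shape2 = 0.61·10.9548 = 6.682.

shape1 = 4.272, shape2 = 6.682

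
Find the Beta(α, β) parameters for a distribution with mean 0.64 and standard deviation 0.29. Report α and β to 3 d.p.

α = 1.113, β = 0.626

σ² = 0.29² = 0.0841.
With s = α+β, Var = μ(1−μ)/(s+1), so s+1 = (0.64×0.36)/0.0841 = 2.7396 and s = 1.7396.
α = μs = 1.113, β = (1−μ)s = 0.626.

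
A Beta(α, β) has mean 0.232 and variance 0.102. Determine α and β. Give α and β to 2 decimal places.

α = 0.17, β = 0.57

Let s = α+β. The Beta variance is μ(1−μ)/(s+1).
So s+1 = μ(1−μ)/σ² = (0.232×0.768)/0.102 = 0.178176/0.102 = 1.7468, giving s = 0.7468.
Then α = μs = 0.232×0.7468 = 0.17 and β = (1−μ)s = 0.768×0.7468 = 0.57.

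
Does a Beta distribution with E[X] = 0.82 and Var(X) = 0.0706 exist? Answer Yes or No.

Yes

The Beta variance bound is σ² < μ(1−μ).
Here μ(1−μ) = 0.82×0.18 = 0.1476, and 0.0706 < 0.1476.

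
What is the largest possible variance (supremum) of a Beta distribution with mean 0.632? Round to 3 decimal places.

For fixed mean μ the Beta variance is μ(1−μ)/(α+β+1), increasing as α+β decreases.
Its least upper bound (not attained) is μ(1−μ) = 0.632·0.368 = 0.233.

0.233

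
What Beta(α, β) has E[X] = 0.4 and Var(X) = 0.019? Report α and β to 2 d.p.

α = 4.65, β = 6.98

Write ν = α+β; then α = μν and Var = μ(1−μ)/(ν+1).
ν = μ(1−μ)/Var − 1 = 0.24/0.019 − 1 = 11.6316.
α = 0.4·11.6316 = 4.65, β = 0.6·11.6316 = 6.98.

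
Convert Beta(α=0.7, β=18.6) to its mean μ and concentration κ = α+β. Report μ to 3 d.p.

μ = 0.036, κ = 19.3

κ = α+β = 0.7+18.6 = 19.3; μ = α/κ = 0.7/19.3 = 0.036.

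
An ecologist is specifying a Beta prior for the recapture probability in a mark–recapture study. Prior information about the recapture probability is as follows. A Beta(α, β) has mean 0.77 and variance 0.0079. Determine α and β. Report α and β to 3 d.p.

α = 16.492, β = 4.926

Write ν = α+β; then α = μν and Var = μ(1−μ)/(ν+1).
ν = μ(1−μ)/Var − 1 = 0.1771/0.0079 − 1 = 21.4177.
α = 0.77·21.4177 = 16.492, β = 0.23·21.4177 = 4.926.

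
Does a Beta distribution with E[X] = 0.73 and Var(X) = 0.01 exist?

For any Beta, Var(X) < E[X]·(1−E[X]).
Here μ(1−μ) = 0.73×0.27 = 0.1971, and 0.01 < 0.1971.

Yes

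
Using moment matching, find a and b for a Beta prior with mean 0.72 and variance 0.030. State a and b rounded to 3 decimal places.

a = 4.118, b = 1.602

Let s = a+b. The Beta variance is μ(1−μ)/(s+1).
So s+1 = μ(1−μ)/σ² = (0.72×0.28)/0.030 = 0.2016/0.030 = 6.7200, giving s = 5.7200.
Then a = μs = 0.72×5.7200 = 4.118 and b = (1−μ)s = 0.28×5.7200 = 1.602.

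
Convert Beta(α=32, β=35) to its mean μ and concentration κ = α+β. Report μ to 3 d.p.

μ = 0.478, κ = 67

κ = α+β = 32+35 = 67; μ = α/κ = 32/67 = 0.478.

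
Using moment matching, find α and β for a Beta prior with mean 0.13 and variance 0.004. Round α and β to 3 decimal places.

α = 3.546, β = 23.729

Let s = α+β. The Beta variance is μ(1−μ)/(s+1).
So s+1 = μ(1−μ)/σ² = (0.13×0.87)/0.004 = 0.1131/0.004 = 28.2750, giving s = 27.2750.
Then α = μs = 0.13×27.2750 = 3.546 and β = (1−μ)s = 0.87×27.2750 = 23.729.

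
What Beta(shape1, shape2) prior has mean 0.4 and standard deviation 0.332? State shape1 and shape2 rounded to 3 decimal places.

shape1 = 0.471, shape2 = 0.706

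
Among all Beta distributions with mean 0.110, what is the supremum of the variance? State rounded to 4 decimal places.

0.0979

Var = μ(1−μ)/(α+β+1), which approaches μ(1−μ) as α+β → 0.
So the supremum is μ(1−μ) = 0.110×0.890 = 0.0979.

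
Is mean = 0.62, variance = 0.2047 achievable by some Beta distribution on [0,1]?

Yes

The Beta variance bound is σ² < μ(1−μ).
Here μ(1−μ) = 0.62×0.38 = 0.2356, and 0.2047 < 0.2356.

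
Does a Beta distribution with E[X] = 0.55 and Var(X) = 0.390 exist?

The Beta variance bound is σ² < μ(1−μ).
Here μ(1−μ) = 0.55×0.45 = 0.2475, and 0.390 ≥ 0.2475.

No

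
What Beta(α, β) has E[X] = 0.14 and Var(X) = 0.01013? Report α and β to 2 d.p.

α = 1.52, β = 9.36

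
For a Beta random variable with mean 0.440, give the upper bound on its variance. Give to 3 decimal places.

0.246

For fixed mean μ the Beta variance is μ(1−μ)/(α+β+1), increasing as α+β decreases.
Its least upper bound (not attained) is μ(1−μ) = 0.440·0.560 = 0.246.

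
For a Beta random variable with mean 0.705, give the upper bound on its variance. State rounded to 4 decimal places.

0.2080

Var = μ(1−μ)/(α+β+1), which approaches μ(1−μ) as α+β → 0.
So the supremum is μ(1−μ) = 0.705×0.295 = 0.2080.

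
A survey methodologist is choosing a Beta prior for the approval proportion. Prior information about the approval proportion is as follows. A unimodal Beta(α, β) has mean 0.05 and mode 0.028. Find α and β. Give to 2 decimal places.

With s = α+β: μ = α/s and mode = (α−1)/(s−2). Eliminating α = μs,
μs − 1 = m(s−2) ⇒ s(μ−m) = 1−2m ⇒ s = 0.944/0.022 = 42.9091.
So α = μs = 2.15, β = (1−μ)s = 40.76.

α = 2.15, β = 40.76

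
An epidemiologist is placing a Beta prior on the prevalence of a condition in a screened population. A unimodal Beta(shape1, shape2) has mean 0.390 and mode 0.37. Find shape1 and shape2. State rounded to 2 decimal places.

With s = shape1+shape2: μ = shape1/s and mode = (shape1−1)/(s−2). Eliminating shape1 = μs,
μs − 1 = m(s−2) ⇒ s(μ−m) = 1−2m ⇒ s = 0.26/0.020 = 13.0000.
So shape1 = μs = 5.07, shape2 = (1−μ)s = 7.93.

shape1 = 5.07, shape2 = 7.93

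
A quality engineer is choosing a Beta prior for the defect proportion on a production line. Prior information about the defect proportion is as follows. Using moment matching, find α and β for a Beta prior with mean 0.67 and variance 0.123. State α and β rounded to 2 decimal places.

α = 0.53, β = 0.26

By moment matching, α+β = μ(1−μ)/σ² − 1 = (0.67·0.33)/0.123 − 1 = 1.7976 − 1 = 0.7976.
Since α/(α+β) = μ, α = 0.67·0.7976 = 0.53 and β = 0.33·0.7976 = 0.26.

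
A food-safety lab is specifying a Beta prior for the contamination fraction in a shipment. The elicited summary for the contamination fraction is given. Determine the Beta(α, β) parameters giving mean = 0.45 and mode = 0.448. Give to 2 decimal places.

With s = α+β: μ = α/s and mode = (α−1)/(s−2). Eliminating α = μs,
μs − 1 = m(s−2) ⇒ s(μ−m) = 1−2m ⇒ s = 0.104/0.002 = 52.0000.
So α = μs = 23.40, β = (1−μ)s = 28.60.

α = 23.40, β = 28.60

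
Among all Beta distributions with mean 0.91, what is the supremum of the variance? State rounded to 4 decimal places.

0.0819

Var = μ(1−μ)/(α+β+1), which approaches μ(1−μ) as α+β → 0.
So the supremum is μ(1−μ) = 0.91×0.09 = 0.0819.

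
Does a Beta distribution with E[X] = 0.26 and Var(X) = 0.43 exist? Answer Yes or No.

No

For any Beta, Var(X) < E[X]·(1−E[X]).
Here μ(1−μ) = 0.26×0.74 = 0.1924, and 0.43 ≥ 0.1924.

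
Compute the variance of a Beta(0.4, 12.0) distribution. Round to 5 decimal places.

0.00233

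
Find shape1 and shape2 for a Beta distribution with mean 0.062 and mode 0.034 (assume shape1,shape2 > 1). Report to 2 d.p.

With s = shape1+shape2: μ = shape1/s and mode = (shape1−1)/(s−2). Eliminating shape1 = μs,
μs − 1 = m(s−2) ⇒ s(μ−m) = 1−2m ⇒ s = 0.932/0.028 = 33.2857.
So shape1 = μs = 2.06, shape2 = (1−μ)s = 31.22.

shape1 = 2.06, shape2 = 31.22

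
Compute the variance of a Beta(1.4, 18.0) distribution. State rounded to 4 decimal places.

α+β = 19.4 and αβ = 25.20, so Var = αβ/[(α+β)²(α+β+1)] = 25.20/7677.744 = 0.0033.

0.0033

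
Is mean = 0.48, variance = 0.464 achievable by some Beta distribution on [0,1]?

The Beta variance bound is σ² < μ(1−μ).
Here μ(1−μ) = 0.48×0.52 = 0.2496, and 0.464 ≥ 0.2496.

No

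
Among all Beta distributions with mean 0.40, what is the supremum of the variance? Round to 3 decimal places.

0.240

Var = μ(1−μ)/(α+β+1), which approaches μ(1−μ) as α+β → 0.
So the supremum is μ(1−μ) = 0.40×0.60 = 0.240.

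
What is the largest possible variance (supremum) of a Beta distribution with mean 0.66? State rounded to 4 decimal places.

0.2244

Var = μ(1−μ)/(α+β+1), which approaches μ(1−μ) as α+β → 0.
So the supremum is μ(1−μ) = 0.66×0.34 = 0.2244.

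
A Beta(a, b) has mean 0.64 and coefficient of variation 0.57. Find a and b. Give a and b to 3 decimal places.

σ = CV·μ = 0.57×0.64 = 0.36480, so σ² = 0.133079.
s+1 = μ(1−μ)/σ² = 0.2304/0.133079 = 1.7313, so s = a+b = 0.7313.
a = μs = 0.468, b = (1−μ)s = 0.263.

a = 0.468, b = 0.263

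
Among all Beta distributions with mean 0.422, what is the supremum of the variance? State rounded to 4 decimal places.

Var = μ(1−μ)/(α+β+1), which approaches μ(1−μ) as α+β → 0.
So the supremum is μ(1−μ) = 0.422×0.578 = 0.2439.

0.2439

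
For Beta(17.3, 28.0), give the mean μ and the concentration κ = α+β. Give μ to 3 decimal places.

μ = 0.382, κ = 45.3

κ = α+β = 17.3+28.0 = 45.3; μ = α/κ = 17.3/45.3 = 0.382.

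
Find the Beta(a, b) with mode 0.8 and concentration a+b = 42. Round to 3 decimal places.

a = 33.000, b = 9.000

Since the density peak of Beta(a,b) is at (a−1)/(a+b−2),
a = 1 + 0.8(42−2) = 33.000 and b = 42 − 33.000 = 9.000.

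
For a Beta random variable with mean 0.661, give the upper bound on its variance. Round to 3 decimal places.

Var = μ(1−μ)/(α+β+1), which approaches μ(1−μ) as α+β → 0.
So the supremum is μ(1−μ) = 0.661×0.339 = 0.224.

0.224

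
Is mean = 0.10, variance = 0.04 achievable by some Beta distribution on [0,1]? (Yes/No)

Yes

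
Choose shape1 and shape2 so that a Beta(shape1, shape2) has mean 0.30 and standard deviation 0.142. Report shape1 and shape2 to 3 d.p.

shape1 = 2.824, shape2 = 6.590

σ² = 0.142² = 0.020164.
With s = shape1+shape2, Var = μ(1−μ)/(s+1), so s+1 = (0.30×0.70)/0.020164 = 10.4146 and s = 9.4146.
shape1 = μs = 2.824, shape2 = (1−μ)s = 6.590.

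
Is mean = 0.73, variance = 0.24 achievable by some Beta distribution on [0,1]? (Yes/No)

For any Beta, Var(X) < E[X]·(1−E[X]).
Here μ(1−μ) = 0.73×0.27 = 0.1971, and 0.24 ≥ 0.1971.

No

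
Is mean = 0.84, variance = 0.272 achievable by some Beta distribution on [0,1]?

No

The Beta variance bound is σ² < μ(1−μ).
Here μ(1−μ) = 0.84×0.16 = 0.1344, and 0.272 ≥ 0.1344.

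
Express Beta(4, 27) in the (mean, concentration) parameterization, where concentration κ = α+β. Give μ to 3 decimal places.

κ = α+β = 4+27 = 31; μ = α/κ = 4/31 = 0.129.

μ = 0.129, κ = 31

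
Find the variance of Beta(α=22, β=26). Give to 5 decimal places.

0.00507

α+β = 48 and αβ = 572, so Var = αβ/[(α+β)²(α+β+1)] = 572/112896 = 0.00507.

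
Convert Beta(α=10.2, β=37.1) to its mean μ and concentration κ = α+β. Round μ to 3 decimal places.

κ = α+β = 10.2+37.1 = 47.3; μ = α/κ = 10.2/47.3 = 0.216.

μ = 0.216, κ = 47.3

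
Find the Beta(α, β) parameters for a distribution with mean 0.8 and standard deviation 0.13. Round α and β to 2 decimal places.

α = 6.77, β = 1.69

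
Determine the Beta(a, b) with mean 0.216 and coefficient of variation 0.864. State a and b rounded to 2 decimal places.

a = 0.83, b = 3.03

Var = (CV·μ)² = (0.864×0.216)² = 0.034829.
a+b = μ(1−μ)/Var − 1 = 0.169344/0.034829 − 1 = 3.8622.
Thus a = 0.216·3.8622 = 0.83 and b = 0.784·3.8622 = 3.03.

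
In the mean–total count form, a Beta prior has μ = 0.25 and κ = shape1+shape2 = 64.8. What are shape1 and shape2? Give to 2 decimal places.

Split κ in proportion μ : (1−μ): shape1 = 0.25·64.8 = 16.20, shape2 = 64.8 − 16.20 = 48.60.

shape1 = 16.20, shape2 = 48.60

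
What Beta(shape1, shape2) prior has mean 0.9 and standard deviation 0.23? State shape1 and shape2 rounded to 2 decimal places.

shape1 = 0.63, shape2 = 0.07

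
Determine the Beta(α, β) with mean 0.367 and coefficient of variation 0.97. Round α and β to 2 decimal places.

σ = CV·μ = 0.97×0.367 = 0.35599, so σ² = 0.126729.
s+1 = μ(1−μ)/σ² = 0.232311/0.126729 = 1.8331, so s = α+β = 0.8331.
α = μs = 0.31, β = (1−μ)s = 0.53.

α = 0.31, β = 0.53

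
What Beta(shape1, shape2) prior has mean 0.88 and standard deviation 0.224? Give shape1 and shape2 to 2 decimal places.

First σ² = 0.050176. Setting shape1 = μn, shape2 = (1−μ)n with n = shape1+shape2,
μ(1−μ)/(n+1) = 0.050176 ⇒ n+1 = 0.1056/0.050176 = 2.1046 ⇒ n = 1.1046.
Hence shape1 = 0.88×1.1046 = 0.97, shape2 = 0.12×1.1046 = 0.13.

shape1 = 0.97, shape2 = 0.13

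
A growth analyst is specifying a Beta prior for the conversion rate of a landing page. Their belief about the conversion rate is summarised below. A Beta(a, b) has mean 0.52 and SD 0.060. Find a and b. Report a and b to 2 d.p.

Variance = 0.060² = 0.003600. The moment-matching identity a+b = μ(1−μ)/Var − 1 gives
a+b = 0.2496/0.003600 − 1 = 68.3333, so a = μ·68.3333 = 35.53 and b = (1−μ)·68.3333 = 32.80.

a = 35.53, b = 32.80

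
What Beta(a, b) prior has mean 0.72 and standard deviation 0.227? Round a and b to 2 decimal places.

a = 2.10, b = 0.82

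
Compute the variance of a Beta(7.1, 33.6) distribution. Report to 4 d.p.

0.0035

μ = 7.1/40.7 = 0.174447; Var = μ(1−μ)/(α+β+1) = 0.1440154/41.7 = 0.0035.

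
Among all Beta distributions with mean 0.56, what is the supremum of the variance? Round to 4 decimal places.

0.2464

For fixed mean μ the Beta variance is μ(1−μ)/(α+β+1), increasing as α+β decreases.
Its least upper bound (not attained) is μ(1−μ) = 0.56·0.44 = 0.2464.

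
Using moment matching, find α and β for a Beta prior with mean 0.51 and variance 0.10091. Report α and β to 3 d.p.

Let s = α+β. The Beta variance is μ(1−μ)/(s+1).
So s+1 = μ(1−μ)/σ² = (0.51×0.49)/0.10091 = 0.2499/0.10091 = 2.4765, giving s = 1.4765.
Then α = μs = 0.51×1.4765 = 0.753 and β = (1−μ)s = 0.49×1.4765 = 0.723.

α = 0.753, β = 0.723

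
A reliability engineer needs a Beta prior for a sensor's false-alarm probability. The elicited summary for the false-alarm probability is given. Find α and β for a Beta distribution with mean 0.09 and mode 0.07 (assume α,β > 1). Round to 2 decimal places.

α = 3.87, β = 39.13

Let s = α+β. Mean gives α = μs = 0.09s; mode gives (α−1)/(s−2) = 0.07.
Substituting: 0.09s − 1 = 0.07(s−2) = 0.07s − 0.14, so 0.02s = 0.86 and s = 43.0000.
Then α = 0.09×43.0000 = 3.87 and β = s−α = 39.13.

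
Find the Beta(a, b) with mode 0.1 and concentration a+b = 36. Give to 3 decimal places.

For a,b>1 the mode is (a−1)/(a+b−2), so a = mode·(κ−2)+1 = 0.1×34+1 = 4.400.
And b = (1−mode)·(κ−2)+1 = 0.9×34+1 = 31.600.

a = 4.400, b = 31.600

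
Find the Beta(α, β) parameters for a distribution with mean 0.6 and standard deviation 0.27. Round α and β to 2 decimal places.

α = 1.38, β = 0.92

Variance = 0.27² = 0.0729. The moment-matching identity α+β = μ(1−μ)/Var − 1 gives
α+β = 0.24/0.0729 − 1 = 2.2922, so α = μ·2.2922 = 1.38 and β = (1−μ)·2.2922 = 0.92.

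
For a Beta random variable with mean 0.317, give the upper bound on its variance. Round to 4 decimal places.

0.2165

Var = μ(1−μ)/(α+β+1), which approaches μ(1−μ) as α+β → 0.
So the supremum is μ(1−μ) = 0.317×0.683 = 0.2165.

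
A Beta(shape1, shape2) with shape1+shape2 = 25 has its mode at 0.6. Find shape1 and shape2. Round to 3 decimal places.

For shape1,shape2>1 the mode is (shape1−1)/(shape1+shape2−2), so shape1 = mode·(κ−2)+1 = 0.6×23+1 = 14.800.
And shape2 = (1−mode)·(κ−2)+1 = 0.4×23+1 = 10.200.

shape1 = 14.800, shape2 = 10.200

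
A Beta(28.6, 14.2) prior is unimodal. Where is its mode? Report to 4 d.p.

0.6765

With α,β > 1, mode = (α−1)/(α+β−2) = 27.6/40.8 = 0.6765.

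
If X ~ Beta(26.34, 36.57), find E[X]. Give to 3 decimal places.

0.419

E[X] = α/(α+β) = 26.34/62.91 = 0.419.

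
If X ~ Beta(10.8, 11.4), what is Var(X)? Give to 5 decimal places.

0.01077

α+β = 22.2 and αβ = 123.12, so Var = αβ/[(α+β)²(α+β+1)] = 123.12/11433.888 = 0.01077.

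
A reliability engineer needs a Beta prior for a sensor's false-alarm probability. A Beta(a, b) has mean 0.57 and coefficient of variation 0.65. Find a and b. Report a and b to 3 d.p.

σ = CV·μ = 0.65×0.57 = 0.37050, so σ² = 0.137270.
s+1 = μ(1−μ)/σ² = 0.2451/0.137270 = 1.7855, so s = a+b = 0.7855.
a = μs = 0.448, b = (1−μ)s = 0.338.

a = 0.448, b = 0.338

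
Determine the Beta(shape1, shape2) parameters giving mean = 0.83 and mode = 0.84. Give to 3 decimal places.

Let s = shape1+shape2. Mean gives shape1 = μs = 0.83s; mode gives (shape1−1)/(s−2) = 0.84.
Substituting: 0.83s − 1 = 0.84(s−2) = 0.84s − 1.68, so -0.01s = -0.68 and s = 68.0000.
Then shape1 = 0.83×68.0000 = 56.440 and shape2 = s−shape1 = 11.560.

shape1 = 56.440, shape2 = 11.560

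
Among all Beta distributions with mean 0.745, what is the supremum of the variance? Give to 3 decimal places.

0.190

Var = μ(1−μ)/(α+β+1), which approaches μ(1−μ) as α+β → 0.
So the supremum is μ(1−μ) = 0.745×0.255 = 0.190.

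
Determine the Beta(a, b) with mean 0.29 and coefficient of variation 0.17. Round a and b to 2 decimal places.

σ = CV·μ = 0.17×0.29 = 0.04930, so σ² = 0.002430.
s+1 = μ(1−μ)/σ² = 0.2059/0.002430 = 84.7154, so s = a+b = 83.7154.
a = μs = 24.28, b = (1−μ)s = 59.44.

a = 24.28, b = 59.44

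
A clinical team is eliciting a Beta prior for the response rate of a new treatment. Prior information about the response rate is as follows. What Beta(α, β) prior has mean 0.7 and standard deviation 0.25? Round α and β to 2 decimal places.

σ² = 0.25² = 0.0625.
With s = α+β, Var = μ(1−μ)/(s+1), so s+1 = (0.7×0.3)/0.0625 = 3.3600 and s = 2.3600.
α = μs = 1.65, β = (1−μ)s = 0.71.

α = 1.65, β = 0.71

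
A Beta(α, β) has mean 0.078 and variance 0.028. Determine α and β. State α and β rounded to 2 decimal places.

Write ν = α+β; then α = μν and Var = μ(1−μ)/(ν+1).
ν = μ(1−μ)/Var − 1 = 0.071916/0.028 − 1 = 1.5684.
α = 0.078·1.5684 = 0.12, β = 0.922·1.5684 = 1.45.

α = 0.12, β = 1.45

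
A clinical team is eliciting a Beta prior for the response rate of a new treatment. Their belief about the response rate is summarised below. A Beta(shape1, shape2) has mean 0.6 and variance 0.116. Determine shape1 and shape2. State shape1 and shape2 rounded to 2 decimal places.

By moment matching, shape1+shape2 = μ(1−μ)/σ² − 1 = (0.6·0.4)/0.116 − 1 = 2.0690 − 1 = 1.0690.
Since shape1/(shape1+shape2) = μ, shape1 = 0.6·1.0690 = 0.64 and shape2 = 0.4·1.0690 = 0.43.

shape1 = 0.64, shape2 = 0.43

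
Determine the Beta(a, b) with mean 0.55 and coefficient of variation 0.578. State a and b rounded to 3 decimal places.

Var = (CV·μ)² = (0.578×0.55)² = 0.101060.
a+b = μ(1−μ)/Var − 1 = 0.2475/0.101060 − 1 = 1.4490.
Thus a = 0.55·1.4490 = 0.797 and b = 0.45·1.4490 = 0.652.

a = 0.797, b = 0.652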